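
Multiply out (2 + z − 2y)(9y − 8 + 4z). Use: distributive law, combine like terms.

34y − 16 + yz + 4z^2 − 18y^2

(2 + z − 2y)(9y − 8 + 4z)
= 18y − 16 + 8z + 9yz − 8z + 4z^2 − 18y^2 + 16y − 8yz    [distributive law]
= 34y − 16 + yz + 4z^2 − 18y^2    [combine like terms]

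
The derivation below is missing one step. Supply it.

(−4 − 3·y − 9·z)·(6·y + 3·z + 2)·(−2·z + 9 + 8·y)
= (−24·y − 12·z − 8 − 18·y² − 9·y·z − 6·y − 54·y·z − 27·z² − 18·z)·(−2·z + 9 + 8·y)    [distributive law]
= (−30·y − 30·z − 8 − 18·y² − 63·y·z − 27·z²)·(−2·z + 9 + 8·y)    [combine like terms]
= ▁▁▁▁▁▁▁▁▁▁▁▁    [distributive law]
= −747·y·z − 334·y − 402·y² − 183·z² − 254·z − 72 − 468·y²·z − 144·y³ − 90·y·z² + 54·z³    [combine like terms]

By distributive law:

60·y·z − 270·y − 240·y² + 60·z² − 270·z − 240·y·z + 16·z − 72 − 64·y + 36·y²·z − 162·y² − 144·y³ + 126·y·z² − 567·y·z − 504·y²·z + 54·z³ − 243·z² − 216·y·z²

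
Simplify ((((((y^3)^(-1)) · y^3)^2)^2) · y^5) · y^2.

((((((y^3)^(-1)) · y^3)^2)^2) · y^5) · y^2
= (((((y^3)^(-1)) · y^3)^4) · y^5) · y^2    [power of a power]
= (((((y^3)^(-1))^4) · ((y^3)^4)) · y^5) · y^2    [power of a product]
= ((((y^3)^(-4)) · ((y^3)^4)) · y^5) · y^2    [power of a power]
= ((y^(-12) · ((y^3)^4)) · y^5) · y^2    [power of a power]
= ((y^(-12) · y^12) · y^5) · y^2    [power of a power]
= (y^0 · y^5) · y^2    [product of powers]
= y^5 · y^2    [product of powers]
= y^7    [product of powers]

y^7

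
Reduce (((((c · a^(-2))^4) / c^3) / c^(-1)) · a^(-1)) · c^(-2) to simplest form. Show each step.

(((((c · a^(-2))^4) / c^3) / c^(-1)) · a^(-1)) · c^(-2)
= (((((c^4) · ((a^(-2))^4)) / c^3) / c^(-1)) · a^(-1)) · c^(-2)    [power of a product]
= ((((c^4 · a^(-8)) / c^3) / c^(-1)) · a^(-1)) · c^(-2)    [power of a power]
= a^(-9)    [quotient of powers; product of powers]

a^(-9)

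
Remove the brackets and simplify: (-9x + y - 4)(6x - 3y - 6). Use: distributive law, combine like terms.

(-9x + y - 4)(6x - 3y - 6)
= -54x^2 + 27xy + 54x + 6xy - 3y^2 - 6y - 24x + 12y + 24    [distributive law]
= -54x^2 + 33xy + 30x - 3y^2 + 6y + 24    [combine like terms]

-54x^2 + 33xy + 30x - 3y^2 + 6y + 24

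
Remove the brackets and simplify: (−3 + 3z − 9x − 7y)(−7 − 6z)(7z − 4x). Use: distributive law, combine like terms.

147z − 84x − 21z² + 453xz − 126z³ + 450xz² − 252x² − 216x²z + 343yz − 196xy + 294yz² − 168xyz

(−3 + 3z − 9x − 7y)(−7 − 6z)(7z − 4x)
= (21 + 18z − 21z − 18z² + 63x + 54xz + 49y + 42yz)(7z − 4x)    [distributive law]
= (21 − 3z − 18z² + 63x + 54xz + 49y + 42yz)(7z − 4x)    [combine like terms]
= 147z − 84x − 21z² + 12xz − 126z³ + 72xz² + 441xz − 252x² + 378xz² − 216x²z + 343yz − 196xy + 294yz² − 168xyz    [distributive law]
= 147z − 84x − 21z² + 453xz − 126z³ + 450xz² − 252x² − 216x²z + 343yz − 196xy + 294yz² − 168xyz    [combine like terms]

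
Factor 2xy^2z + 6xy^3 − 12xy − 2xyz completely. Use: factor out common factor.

2xy^2z + 6xy^3 − 12xy − 2xyz
= 2(xy^2z + 3xy^3 − 6xy − xyz)    [factor out 2]
= 2xy(yz + 3y^2 − 6 − z)    [factor out xy]

2xy(yz + 3y^2 − 6 − z)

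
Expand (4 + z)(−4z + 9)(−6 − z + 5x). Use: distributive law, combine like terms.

(4 + z)(−4z + 9)(−6 − z + 5x)
= (−16z + 36 − 4z^2 + 9z)(−6 − z + 5x)    [distributive law]
= (−7z + 36 − 4z^2)(−6 − z + 5x)    [combine like terms]
= 42z + 7z^2 − 35xz − 216 − 36z + 180x + 24z^2 + 4z^3 − 20xz^2    [distributive law]
= 6z + 31z^2 − 35xz − 216 + 180x + 4z^3 − 20xz^2    [combine like terms]

6z + 31z^2 − 35xz − 216 + 180x + 4z^3 − 20xz^2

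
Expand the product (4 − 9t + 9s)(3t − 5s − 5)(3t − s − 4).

(4 − 9t + 9s)(3t − 5s − 5)(3t − s − 4)
= (12t − 20s − 20 − 27t² + 45st + 45t + 27st − 45s² − 45s)(3t − s − 4)    [distributive law]
= (57t − 65s − 20 − 27t² + 72st − 45s²)(3t − s − 4)    [combine like terms]
= 171t² − 57st − 228t − 195st + 65s² + 260s − 60t + 20s + 80 − 81t³ + 27st² + 108t² + 216st² − 72s²t − 288st − 135s²t + 45s³ + 180s²    [distributive law]
= 279t² − 540st − 288t + 245s² + 280s + 80 − 81t³ + 243st² − 207s²t + 45s³    [combine like terms]

279t² − 540st − 288t + 245s² + 280s + 80 − 81t³ + 243st² − 207s²t + 45s³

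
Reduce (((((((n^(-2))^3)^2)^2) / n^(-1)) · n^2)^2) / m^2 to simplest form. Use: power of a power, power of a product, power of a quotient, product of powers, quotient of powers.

(((((((n^(-2))^3)^2)^2) / n^(-1)) · n^2)^2) / m^2
= (((((((n^(-2))^3)^2)^2) / n^(-1))^2) · ((n^2)^2)) / m^2    [power of a product]
= (((((((n^(-2))^3)^2)^2)^2) / ((n^(-1))^2)) · ((n^2)^2)) / m^2    [power of a quotient]
= ((((((n^(-2))^3)^2)^4) / ((n^(-1))^2)) · ((n^2)^2)) / m^2    [power of a power]
= (((((n^(-2))^3)^8) / ((n^(-1))^2)) · ((n^2)^2)) / m^2    [power of a power]
= ((((n^(-2))^24) / ((n^(-1))^2)) · ((n^2)^2)) / m^2    [power of a power]
= ((n^(-48) / ((n^(-1))^2)) · ((n^2)^2)) / m^2    [power of a power]
= ((n^(-48) / n^(-2)) · ((n^2)^2)) / m^2    [power of a power]
= (n^(-46) · ((n^2)^2)) / m^2    [quotient of powers]
= (n^(-46) · n^4) / m^2    [power of a power]
= n^(-42) / m^2    [product of powers]
= m^(-2)·n^(-42)    [quotient of powers]

m^(-2)·n^(-42)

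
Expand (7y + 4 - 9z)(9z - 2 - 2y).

(7y + 4 - 9z)(9z - 2 - 2y)
= 63yz - 14y - 14y² + 36z - 8 - 8y - 81z² + 18z + 18yz    [distributive law]
= 81yz - 22y - 14y² + 54z - 8 - 81z²    [combine like terms]

81yz - 22y - 14y² + 54z - 8 - 81z²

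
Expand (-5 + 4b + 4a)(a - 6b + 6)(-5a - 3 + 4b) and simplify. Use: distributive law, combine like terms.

(-5 + 4b + 4a)(a - 6b + 6)(-5a - 3 + 4b)
= (-5a + 30b - 30 + 4ab - 24b² + 24b + 4a² - 24ab + 24a)(-5a - 3 + 4b)    [distributive law]
= (19a + 54b - 30 - 20ab - 24b² + 4a²)(-5a - 3 + 4b)    [combine like terms]
= -95a² - 57a + 76ab - 270ab - 162b + 216b² + 150a + 90 - 120b + 100a²b + 60ab - 80ab² + 120ab² + 72b² - 96b³ - 20a³ - 12a² + 16a²b    [distributive law]
= -107a² + 93a - 134ab - 282b + 288b² + 90 + 116a²b + 40ab² - 96b³ - 20a³    [combine like terms]

-107a² + 93a - 134ab - 282b + 288b² + 90 + 116a²b + 40ab² - 96b³ - 20a³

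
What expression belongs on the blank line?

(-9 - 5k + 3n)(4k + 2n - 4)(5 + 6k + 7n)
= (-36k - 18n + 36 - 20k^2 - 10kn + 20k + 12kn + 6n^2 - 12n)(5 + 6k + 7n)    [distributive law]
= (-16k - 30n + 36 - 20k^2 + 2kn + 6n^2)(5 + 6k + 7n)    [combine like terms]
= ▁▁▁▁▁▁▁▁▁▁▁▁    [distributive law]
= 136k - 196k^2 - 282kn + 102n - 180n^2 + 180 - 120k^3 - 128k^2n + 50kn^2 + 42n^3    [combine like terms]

Applying distributive law to the line above:

-80k - 96k^2 - 112kn - 150n - 180kn - 210n^2 + 180 + 216k + 252n - 100k^2 - 120k^3 - 140k^2n + 10kn + 12k^2n + 14kn^2 + 30n^2 + 36kn^2 + 42n^3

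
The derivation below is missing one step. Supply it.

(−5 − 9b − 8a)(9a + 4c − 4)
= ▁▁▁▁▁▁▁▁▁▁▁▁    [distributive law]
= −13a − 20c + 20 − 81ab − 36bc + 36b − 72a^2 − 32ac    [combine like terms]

Applying distributive law to the line above:

−45a − 20c + 20 − 81ab − 36bc + 36b − 72a^2 − 32ac + 32a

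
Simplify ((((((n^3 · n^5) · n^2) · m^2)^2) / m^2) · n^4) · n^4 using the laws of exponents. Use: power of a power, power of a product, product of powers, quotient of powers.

m^2n^28

((((((n^3 · n^5) · n^2) · m^2)^2) / m^2) · n^4) · n^4
= ((((((n^3 · n^5) · n^2)^2) · ((m^2)^2)) / m^2) · n^4) · n^4    [power of a product]
= ((((((n^3 · n^5)^2) · ((n^2)^2)) · ((m^2)^2)) / m^2) · n^4) · n^4    [power of a product]
= (((((((n^3)^2) · ((n^5)^2)) · ((n^2)^2)) · ((m^2)^2)) / m^2) · n^4) · n^4    [power of a product]
= (((((n^6 · ((n^5)^2)) · ((n^2)^2)) · ((m^2)^2)) / m^2) · n^4) · n^4    [power of a power]
= (((((n^6 · n^10) · ((n^2)^2)) · ((m^2)^2)) / m^2) · n^4) · n^4    [power of a power]
= ((((n^16 · ((n^2)^2)) · ((m^2)^2)) / m^2) · n^4) · n^4    [product of powers]
= ((((n^16 · n^4) · ((m^2)^2)) / m^2) · n^4) · n^4    [power of a power]
= (((n^20 · ((m^2)^2)) / m^2) · n^4) · n^4    [product of powers]
= (((n^20 · m^4) / m^2) · n^4) · n^4    [power of a power]
= m^2n^28    [quotient of powers; product of powers]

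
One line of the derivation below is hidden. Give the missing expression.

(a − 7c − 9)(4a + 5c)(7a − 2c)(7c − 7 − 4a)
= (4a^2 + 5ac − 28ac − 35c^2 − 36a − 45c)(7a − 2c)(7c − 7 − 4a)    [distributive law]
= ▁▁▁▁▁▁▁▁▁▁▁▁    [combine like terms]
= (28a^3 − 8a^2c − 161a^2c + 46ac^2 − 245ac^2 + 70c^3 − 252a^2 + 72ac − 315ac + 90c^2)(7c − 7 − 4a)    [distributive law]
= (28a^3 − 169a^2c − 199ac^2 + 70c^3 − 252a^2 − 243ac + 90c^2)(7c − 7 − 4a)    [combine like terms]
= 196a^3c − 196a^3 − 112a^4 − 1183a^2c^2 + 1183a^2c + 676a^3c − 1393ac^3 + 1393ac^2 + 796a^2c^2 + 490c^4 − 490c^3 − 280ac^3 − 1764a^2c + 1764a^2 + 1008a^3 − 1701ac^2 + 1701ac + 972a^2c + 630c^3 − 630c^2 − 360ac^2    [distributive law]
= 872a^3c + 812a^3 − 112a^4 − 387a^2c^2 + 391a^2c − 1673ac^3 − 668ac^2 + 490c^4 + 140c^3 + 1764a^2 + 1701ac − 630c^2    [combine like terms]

By combine like terms:

(4a^2 − 23ac − 35c^2 − 36a − 45c)(7a − 2c)(7c − 7 − 4a)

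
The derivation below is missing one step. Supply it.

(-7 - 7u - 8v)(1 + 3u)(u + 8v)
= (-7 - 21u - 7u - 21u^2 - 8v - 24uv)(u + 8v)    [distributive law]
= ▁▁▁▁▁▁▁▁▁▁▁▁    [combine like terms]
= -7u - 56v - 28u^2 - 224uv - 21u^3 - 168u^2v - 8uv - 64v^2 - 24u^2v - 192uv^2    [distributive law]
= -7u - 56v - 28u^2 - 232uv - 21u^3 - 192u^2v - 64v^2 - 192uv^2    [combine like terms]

Applying combine like terms to the line above:

(-7 - 28u - 21u^2 - 8v - 24uv)(u + 8v)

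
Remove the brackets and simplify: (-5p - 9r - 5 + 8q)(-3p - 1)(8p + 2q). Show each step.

(-5p - 9r - 5 + 8q)(-3p - 1)(8p + 2q)
= (15p^2 + 5p + 27pr + 9r + 15p + 5 - 24pq - 8q)(8p + 2q)    [distributive law]
= (15p^2 + 20p + 27pr + 9r + 5 - 24pq - 8q)(8p + 2q)    [combine like terms]
= 120p^3 + 30p^2q + 160p^2 + 40pq + 216p^2r + 54pqr + 72pr + 18qr + 40p + 10q - 192p^2q - 48pq^2 - 64pq - 16q^2    [distributive law]
= 120p^3 - 162p^2q + 160p^2 - 24pq + 216p^2r + 54pqr + 72pr + 18qr + 40p + 10q - 48pq^2 - 16q^2    [combine like terms]

120p^3 - 162p^2q + 160p^2 - 24pq + 216p^2r + 54pqr + 72pr + 18qr + 40p + 10q - 48pq^2 - 16q^2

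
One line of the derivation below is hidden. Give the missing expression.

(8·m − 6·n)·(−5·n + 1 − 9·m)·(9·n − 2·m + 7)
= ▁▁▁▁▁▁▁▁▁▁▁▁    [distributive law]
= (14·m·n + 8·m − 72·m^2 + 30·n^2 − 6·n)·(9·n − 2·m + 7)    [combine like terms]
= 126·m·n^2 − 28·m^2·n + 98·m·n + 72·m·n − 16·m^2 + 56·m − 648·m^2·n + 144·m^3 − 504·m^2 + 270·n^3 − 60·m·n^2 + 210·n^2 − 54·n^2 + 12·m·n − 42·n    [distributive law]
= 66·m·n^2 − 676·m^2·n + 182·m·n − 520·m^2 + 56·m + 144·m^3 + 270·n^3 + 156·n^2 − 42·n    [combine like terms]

After distributive law, the bracketed line is:

(−40·m·n + 8·m − 72·m^2 + 30·n^2 − 6·n + 54·m·n)·(9·n − 2·m + 7)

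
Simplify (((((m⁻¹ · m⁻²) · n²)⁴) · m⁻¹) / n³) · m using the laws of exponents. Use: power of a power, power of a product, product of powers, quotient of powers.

m⁻¹²n⁵

(((((m⁻¹ · m⁻²) · n²)⁴) · m⁻¹) / n³) · m
= (((((m⁻¹ · m⁻²)⁴) · ((n²)⁴)) · m⁻¹) / n³) · m    [power of a product]
= ((((((m⁻¹)⁴) · ((m⁻²)⁴)) · ((n²)⁴)) · m⁻¹) / n³) · m    [power of a product]
= ((((m⁻⁴ · ((m⁻²)⁴)) · ((n²)⁴)) · m⁻¹) / n³) · m    [power of a power]
= ((((m⁻⁴ · m⁻⁸) · ((n²)⁴)) · m⁻¹) / n³) · m    [power of a power]
= (((m⁻¹² · ((n²)⁴)) · m⁻¹) / n³) · m    [product of powers]
= (((m⁻¹² · n⁸) · m⁻¹) / n³) · m    [power of a power]
= m⁻¹²n⁵    [quotient of powers; product of powers]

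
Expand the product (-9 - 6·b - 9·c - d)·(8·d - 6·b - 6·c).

-72·d + 54·b + 54·c - 42·b·d + 36·b² + 90·b·c - 66·c·d + 54·c² - 8·d²

(-9 - 6·b - 9·c - d)·(8·d - 6·b - 6·c)
= -72·d + 54·b + 54·c - 48·b·d + 36·b² + 36·b·c - 72·c·d + 54·b·c + 54·c² - 8·d² + 6·b·d + 6·c·d    [distributive law]
= -72·d + 54·b + 54·c - 42·b·d + 36·b² + 90·b·c - 66·c·d + 54·c² - 8·d²    [combine like terms]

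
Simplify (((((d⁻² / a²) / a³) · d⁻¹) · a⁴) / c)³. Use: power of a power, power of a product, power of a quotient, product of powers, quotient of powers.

a⁻³·c⁻³·d⁻⁹

(((((d⁻² / a²) / a³) · d⁻¹) · a⁴) / c)³
= (((((d⁻² / a²) / a³) · d⁻¹) · a⁴)³) / (c³)    [power of a quotient]
= (((((d⁻² / a²) / a³) · d⁻¹)³) · ((a⁴)³)) / (c³)    [power of a product]
= (((((d⁻² / a²) / a³)³) · ((d⁻¹)³)) · ((a⁴)³)) / (c³)    [power of a product]
= (((((d⁻² / a²)³) / ((a³)³)) · ((d⁻¹)³)) · ((a⁴)³)) / (c³)    [power of a quotient]
= ((((((d⁻²)³) / ((a²)³)) / ((a³)³)) · ((d⁻¹)³)) · ((a⁴)³)) / (c³)    [power of a quotient]
= ((((d⁻⁶ / ((a²)³)) / ((a³)³)) · ((d⁻¹)³)) · ((a⁴)³)) / (c³)    [power of a power]
= ((((d⁻⁶ / a⁶) / ((a³)³)) · ((d⁻¹)³)) · ((a⁴)³)) / (c³)    [power of a power]
= ((((d⁻⁶ / a⁶) / a⁹) · ((d⁻¹)³)) · ((a⁴)³)) / (c³)    [power of a power]
= ((((d⁻⁶ / a⁶) / a⁹) · d⁻³) · ((a⁴)³)) / (c³)    [power of a power]
= ((((d⁻⁶ / a⁶) / a⁹) · d⁻³) · a¹²) / (c³)    [power of a power]
= a⁻³·c⁻³·d⁻⁹    [quotient of powers; product of powers]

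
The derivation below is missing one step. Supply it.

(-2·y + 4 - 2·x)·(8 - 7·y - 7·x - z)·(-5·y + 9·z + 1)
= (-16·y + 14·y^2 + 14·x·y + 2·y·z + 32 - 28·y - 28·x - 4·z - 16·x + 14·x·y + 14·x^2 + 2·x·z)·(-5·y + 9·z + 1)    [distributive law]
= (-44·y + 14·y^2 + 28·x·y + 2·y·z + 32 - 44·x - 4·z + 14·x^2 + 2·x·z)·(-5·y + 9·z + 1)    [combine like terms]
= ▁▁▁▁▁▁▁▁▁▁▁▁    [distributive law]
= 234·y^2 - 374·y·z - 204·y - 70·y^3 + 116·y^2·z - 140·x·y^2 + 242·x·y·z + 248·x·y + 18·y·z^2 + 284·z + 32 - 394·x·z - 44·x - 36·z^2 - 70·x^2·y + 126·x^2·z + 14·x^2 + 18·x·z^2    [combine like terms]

Applying distributive law to the line above:

220·y^2 - 396·y·z - 44·y - 70·y^3 + 126·y^2·z + 14·y^2 - 140·x·y^2 + 252·x·y·z + 28·x·y - 10·y^2·z + 18·y·z^2 + 2·y·z - 160·y + 288·z + 32 + 220·x·y - 396·x·z - 44·x + 20·y·z - 36·z^2 - 4·z - 70·x^2·y + 126·x^2·z + 14·x^2 - 10·x·y·z + 18·x·z^2 + 2·x·z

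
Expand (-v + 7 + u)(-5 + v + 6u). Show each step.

(-v + 7 + u)(-5 + v + 6u)
= 5v - v^2 - 6uv - 35 + 7v + 42u - 5u + uv + 6u^2    [distributive law]
= 12v - v^2 - 5uv - 35 + 37u + 6u^2    [combine like terms]

12v - v^2 - 5uv - 35 + 37u + 6u^2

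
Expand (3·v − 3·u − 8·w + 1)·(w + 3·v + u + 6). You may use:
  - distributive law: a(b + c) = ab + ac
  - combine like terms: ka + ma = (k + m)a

−21·v·w + 9·v^2 − 6·u·v + 21·v − 11·u·w − 3·u^2 − 17·u − 8·w^2 − 47·w + 6

(3·v − 3·u − 8·w + 1)·(w + 3·v + u + 6)
= 3·v·w + 9·v^2 + 3·u·v + 18·v − 3·u·w − 9·u·v − 3·u^2 − 18·u − 8·w^2 − 24·v·w − 8·u·w − 48·w + w + 3·v + u + 6    [distributive law]
= −21·v·w + 9·v^2 − 6·u·v + 21·v − 11·u·w − 3·u^2 − 17·u − 8·w^2 − 47·w + 6    [combine like terms]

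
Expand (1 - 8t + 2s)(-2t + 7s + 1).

(1 - 8t + 2s)(-2t + 7s + 1)
= -2t + 7s + 1 + 16t² - 56st - 8t - 4st + 14s² + 2s    [distributive law]
= -10t + 9s + 1 + 16t² - 60st + 14s²    [combine like terms]

-10t + 9s + 1 + 16t² - 60st + 14s²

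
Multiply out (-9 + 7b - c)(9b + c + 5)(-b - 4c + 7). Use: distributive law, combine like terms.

487b^2 + 184bc - 277b + 49c^2 + 82c - 315 - 63b^3 - 250b^2c + 9bc^2 + 4c^3

(-9 + 7b - c)(9b + c + 5)(-b - 4c + 7)
= (-81b - 9c - 45 + 63b^2 + 7bc + 35b - 9bc - c^2 - 5c)(-b - 4c + 7)    [distributive law]
= (-46b - 14c - 45 + 63b^2 - 2bc - c^2)(-b - 4c + 7)    [combine like terms]
= 46b^2 + 184bc - 322b + 14bc + 56c^2 - 98c + 45b + 180c - 315 - 63b^3 - 252b^2c + 441b^2 + 2b^2c + 8bc^2 - 14bc + bc^2 + 4c^3 - 7c^2    [distributive law]
= 487b^2 + 184bc - 277b + 49c^2 + 82c - 315 - 63b^3 - 250b^2c + 9bc^2 + 4c^3    [combine like terms]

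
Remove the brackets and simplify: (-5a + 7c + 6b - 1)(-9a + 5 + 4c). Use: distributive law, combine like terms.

(-5a + 7c + 6b - 1)(-9a + 5 + 4c)
= 45a² - 25a - 20ac - 63ac + 35c + 28c² - 54ab + 30b + 24bc + 9a - 5 - 4c    [distributive law]
= 45a² - 16a - 83ac + 31c + 28c² - 54ab + 30b + 24bc - 5    [combine like terms]

45a² - 16a - 83ac + 31c + 28c² - 54ab + 30b + 24bc - 5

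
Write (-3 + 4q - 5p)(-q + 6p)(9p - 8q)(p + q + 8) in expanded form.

(-3 + 4q - 5p)(-q + 6p)(9p - 8q)(p + q + 8)
= (3q - 18p - 4q² + 24pq + 5pq - 30p²)(9p - 8q)(p + q + 8)    [distributive law]
= (3q - 18p - 4q² + 29pq - 30p²)(9p - 8q)(p + q + 8)    [combine like terms]
= (27pq - 24q² - 162p² + 144pq - 36pq² + 32q³ + 261p²q - 232pq² - 270p³ + 240p²q)(p + q + 8)    [distributive law]
= (171pq - 24q² - 162p² - 268pq² + 32q³ + 501p²q - 270p³)(p + q + 8)    [combine like terms]
= 171p²q + 171pq² + 1368pq - 24pq² - 24q³ - 192q² - 162p³ - 162p²q - 1296p² - 268p²q² - 268pq³ - 2144pq² + 32pq³ + 32q⁴ + 256q³ + 501p³q + 501p²q² + 4008p²q - 270p⁴ - 270p³q - 2160p³    [distributive law]
= 4017p²q - 1997pq² + 1368pq + 232q³ - 192q² - 2322p³ - 1296p² + 233p²q² - 236pq³ + 32q⁴ + 231p³q - 270p⁴    [combine like terms]

4017p²q - 1997pq² + 1368pq + 232q³ - 192q² - 2322p³ - 1296p² + 233p²q² - 236pq³ + 32q⁴ + 231p³q - 270p⁴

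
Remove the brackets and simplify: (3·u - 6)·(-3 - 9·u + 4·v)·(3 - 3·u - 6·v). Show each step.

(3·u - 6)·(-3 - 9·u + 4·v)·(3 - 3·u - 6·v)
= (-9·u - 27·u^2 + 12·u·v + 18 + 54·u - 24·v)·(3 - 3·u - 6·v)    [distributive law]
= (45·u - 27·u^2 + 12·u·v + 18 - 24·v)·(3 - 3·u - 6·v)    [combine like terms]
= 135·u - 135·u^2 - 270·u·v - 81·u^2 + 81·u^3 + 162·u^2·v + 36·u·v - 36·u^2·v - 72·u·v^2 + 54 - 54·u - 108·v - 72·v + 72·u·v + 144·v^2    [distributive law]
= 81·u - 216·u^2 - 162·u·v + 81·u^3 + 126·u^2·v - 72·u·v^2 + 54 - 180·v + 144·v^2    [combine like terms]

81·u - 216·u^2 - 162·u·v + 81·u^3 + 126·u^2·v - 72·u·v^2 + 54 - 180·v + 144·v^2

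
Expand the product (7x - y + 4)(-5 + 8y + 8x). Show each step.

(7x - y + 4)(-5 + 8y + 8x)
= -35x + 56xy + 56x^2 + 5y - 8y^2 - 8xy - 20 + 32y + 32x    [distributive law]
= -3x + 48xy + 56x^2 + 37y - 8y^2 - 20    [combine like terms]

-3x + 48xy + 56x^2 + 37y - 8y^2 - 20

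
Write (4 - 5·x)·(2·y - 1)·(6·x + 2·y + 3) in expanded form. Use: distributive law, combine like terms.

28·x·y + 16·y² + 16·y - 9·x - 12 - 60·x²·y - 20·x·y² + 30·x²

(4 - 5·x)·(2·y - 1)·(6·x + 2·y + 3)
= (8·y - 4 - 10·x·y + 5·x)·(6·x + 2·y + 3)    [distributive law]
= 48·x·y + 16·y² + 24·y - 24·x - 8·y - 12 - 60·x²·y - 20·x·y² - 30·x·y + 30·x² + 10·x·y + 15·x    [distributive law]
= 28·x·y + 16·y² + 16·y - 9·x - 12 - 60·x²·y - 20·x·y² + 30·x²    [combine like terms]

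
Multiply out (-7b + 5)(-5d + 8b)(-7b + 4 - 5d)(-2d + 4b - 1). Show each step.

-770b^2d^2 - 644b^3d + 1433b^2d + 445bd^2 - 835bd + 350bd^3 + 1568b^4 - 2408b^3 + 1144b^2 + 75d^2 + 100d - 250d^3 - 160b

(-7b + 5)(-5d + 8b)(-7b + 4 - 5d)(-2d + 4b - 1)
= (35bd - 56b^2 - 25d + 40b)(-7b + 4 - 5d)(-2d + 4b - 1)    [distributive law]
= (-245b^2d + 140bd - 175bd^2 + 392b^3 - 224b^2 + 280b^2d + 175bd - 100d + 125d^2 - 280b^2 + 160b - 200bd)(-2d + 4b - 1)    [distributive law]
= (35b^2d + 115bd - 175bd^2 + 392b^3 - 504b^2 - 100d + 125d^2 + 160b)(-2d + 4b - 1)    [combine like terms]
= -70b^2d^2 + 140b^3d - 35b^2d - 230bd^2 + 460b^2d - 115bd + 350bd^3 - 700b^2d^2 + 175bd^2 - 784b^3d + 1568b^4 - 392b^3 + 1008b^2d - 2016b^3 + 504b^2 + 200d^2 - 400bd + 100d - 250d^3 + 500bd^2 - 125d^2 - 320bd + 640b^2 - 160b    [distributive law]
= -770b^2d^2 - 644b^3d + 1433b^2d + 445bd^2 - 835bd + 350bd^3 + 1568b^4 - 2408b^3 + 1144b^2 + 75d^2 + 100d - 250d^3 - 160b    [combine like terms]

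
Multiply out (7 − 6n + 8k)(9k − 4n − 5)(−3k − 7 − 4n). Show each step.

(7 − 6n + 8k)(9k − 4n − 5)(−3k − 7 − 4n)
= (63k − 28n − 35 − 54kn + 24n^2 + 30n + 72k^2 − 32kn − 40k)(−3k − 7 − 4n)    [distributive law]
= (23k + 2n − 35 − 86kn + 24n^2 + 72k^2)(−3k − 7 − 4n)    [combine like terms]
= −69k^2 − 161k − 92kn − 6kn − 14n − 8n^2 + 105k + 245 + 140n + 258k^2n + 602kn + 344kn^2 − 72kn^2 − 168n^2 − 96n^3 − 216k^3 − 504k^2 − 288k^2n    [distributive law]
= −573k^2 − 56k + 504kn + 126n − 176n^2 + 245 − 30k^2n + 272kn^2 − 96n^3 − 216k^3    [combine like terms]

−573k^2 − 56k + 504kn + 126n − 176n^2 + 245 − 30k^2n + 272kn^2 − 96n^3 − 216k^3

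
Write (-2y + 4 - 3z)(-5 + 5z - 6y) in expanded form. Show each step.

-14y + 8yz + 12y^2 - 20 + 35z - 15z^2

(-2y + 4 - 3z)(-5 + 5z - 6y)
= 10y - 10yz + 12y^2 - 20 + 20z - 24y + 15z - 15z^2 + 18yz    [distributive law]
= -14y + 8yz + 12y^2 - 20 + 35z - 15z^2    [combine like terms]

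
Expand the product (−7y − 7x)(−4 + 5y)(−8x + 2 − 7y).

(−7y − 7x)(−4 + 5y)(−8x + 2 − 7y)
= (28y − 35y^2 + 28x − 35xy)(−8x + 2 − 7y)    [distributive law]
= −224xy + 56y − 196y^2 + 280xy^2 − 70y^2 + 245y^3 − 224x^2 + 56x − 196xy + 280x^2y − 70xy + 245xy^2    [distributive law]
= −490xy + 56y − 266y^2 + 525xy^2 + 245y^3 − 224x^2 + 56x + 280x^2y    [combine like terms]

−490xy + 56y − 266y^2 + 525xy^2 + 245y^3 − 224x^2 + 56x + 280x^2y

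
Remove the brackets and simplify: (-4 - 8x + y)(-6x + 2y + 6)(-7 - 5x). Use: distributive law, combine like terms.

(-4 - 8x + y)(-6x + 2y + 6)(-7 - 5x)
= (24x - 8y - 24 + 48x² - 16xy - 48x - 6xy + 2y² + 6y)(-7 - 5x)    [distributive law]
= (-24x - 2y - 24 + 48x² - 22xy + 2y²)(-7 - 5x)    [combine like terms]
= 168x + 120x² + 14y + 10xy + 168 + 120x - 336x² - 240x³ + 154xy + 110x²y - 14y² - 10xy²    [distributive law]
= 288x - 216x² + 14y + 164xy + 168 - 240x³ + 110x²y - 14y² - 10xy²    [combine like terms]

288x - 216x² + 14y + 164xy + 168 - 240x³ + 110x²y - 14y² - 10xy²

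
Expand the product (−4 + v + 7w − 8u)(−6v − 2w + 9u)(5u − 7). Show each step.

−279uv − 168v − 513uw − 56w + 324u² + 252u − 30uv² + 42v² − 220uvw + 308vw + 285u²v − 70uw² + 98w² + 395u²w − 360u³

(−4 + v + 7w − 8u)(−6v − 2w + 9u)(5u − 7)
= (24v + 8w − 36u − 6v² − 2vw + 9uv − 42vw − 14w² + 63uw + 48uv + 16uw − 72u²)(5u − 7)    [distributive law]
= (24v + 8w − 36u − 6v² − 44vw + 57uv − 14w² + 79uw − 72u²)(5u − 7)    [combine like terms]
= 120uv − 168v + 40uw − 56w − 180u² + 252u − 30uv² + 42v² − 220uvw + 308vw + 285u²v − 399uv − 70uw² + 98w² + 395u²w − 553uw − 360u³ + 504u²    [distributive law]
= −279uv − 168v − 513uw − 56w + 324u² + 252u − 30uv² + 42v² − 220uvw + 308vw + 285u²v − 70uw² + 98w² + 395u²w − 360u³    [combine like terms]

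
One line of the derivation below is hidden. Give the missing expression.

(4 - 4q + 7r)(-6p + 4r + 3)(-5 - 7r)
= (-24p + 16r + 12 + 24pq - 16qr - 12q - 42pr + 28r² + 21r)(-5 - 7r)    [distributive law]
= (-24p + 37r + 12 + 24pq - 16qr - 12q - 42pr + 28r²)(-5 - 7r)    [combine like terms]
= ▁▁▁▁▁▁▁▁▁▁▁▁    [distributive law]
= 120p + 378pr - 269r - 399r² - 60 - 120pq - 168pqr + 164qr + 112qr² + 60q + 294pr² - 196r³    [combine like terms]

Applying distributive law to the line above:

120p + 168pr - 185r - 259r² - 60 - 84r - 120pq - 168pqr + 80qr + 112qr² + 60q + 84qr + 210pr + 294pr² - 140r² - 196r³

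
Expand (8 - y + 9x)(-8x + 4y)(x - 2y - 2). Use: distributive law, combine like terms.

80x² + 72xy + 128x - 56y² - 64y + 188x²y - 92xy² + 8y³ - 72x³

(8 - y + 9x)(-8x + 4y)(x - 2y - 2)
= (-64x + 32y + 8xy - 4y² - 72x² + 36xy)(x - 2y - 2)    [distributive law]
= (-64x + 32y + 44xy - 4y² - 72x²)(x - 2y - 2)    [combine like terms]
= -64x² + 128xy + 128x + 32xy - 64y² - 64y + 44x²y - 88xy² - 88xy - 4xy² + 8y³ + 8y² - 72x³ + 144x²y + 144x²    [distributive law]
= 80x² + 72xy + 128x - 56y² - 64y + 188x²y - 92xy² + 8y³ - 72x³    [combine like terms]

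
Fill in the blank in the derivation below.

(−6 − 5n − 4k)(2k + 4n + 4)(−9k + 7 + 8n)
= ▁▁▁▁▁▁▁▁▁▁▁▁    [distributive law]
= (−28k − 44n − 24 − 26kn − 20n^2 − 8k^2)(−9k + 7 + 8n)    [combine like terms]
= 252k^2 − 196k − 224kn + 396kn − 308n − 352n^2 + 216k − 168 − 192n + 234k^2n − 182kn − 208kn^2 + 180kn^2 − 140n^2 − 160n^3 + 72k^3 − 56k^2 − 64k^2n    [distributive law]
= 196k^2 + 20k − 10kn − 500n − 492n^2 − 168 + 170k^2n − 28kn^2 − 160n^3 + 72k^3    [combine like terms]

After distributive law, the bracketed line is:

(−12k − 24n − 24 − 10kn − 20n^2 − 20n − 8k^2 − 16kn − 16k)(−9k + 7 + 8n)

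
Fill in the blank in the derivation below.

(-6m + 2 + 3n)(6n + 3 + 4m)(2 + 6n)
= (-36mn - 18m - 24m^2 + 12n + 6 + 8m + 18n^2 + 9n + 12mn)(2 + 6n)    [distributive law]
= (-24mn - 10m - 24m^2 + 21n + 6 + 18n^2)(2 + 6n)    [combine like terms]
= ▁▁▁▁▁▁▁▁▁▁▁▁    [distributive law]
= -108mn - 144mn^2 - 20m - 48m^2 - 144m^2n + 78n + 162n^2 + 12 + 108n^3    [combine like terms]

Applying distributive law to the line above:

-48mn - 144mn^2 - 20m - 60mn - 48m^2 - 144m^2n + 42n + 126n^2 + 12 + 36n + 36n^2 + 108n^3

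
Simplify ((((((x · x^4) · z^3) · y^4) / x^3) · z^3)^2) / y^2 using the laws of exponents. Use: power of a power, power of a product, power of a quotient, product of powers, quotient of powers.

x^4·y^6·z^12

((((((x · x^4) · z^3) · y^4) / x^3) · z^3)^2) / y^2
= ((((((x · x^4) · z^3) · y^4) / x^3)^2) · ((z^3)^2)) / y^2    [power of a product]
= ((((((x · x^4) · z^3) · y^4)^2) / ((x^3)^2)) · ((z^3)^2)) / y^2    [power of a quotient]
= ((((((x · x^4) · z^3)^2) · ((y^4)^2)) / ((x^3)^2)) · ((z^3)^2)) / y^2    [power of a product]
= ((((((x · x^4)^2) · ((z^3)^2)) · ((y^4)^2)) / ((x^3)^2)) · ((z^3)^2)) / y^2    [power of a product]
= ((((((x^2) · ((x^4)^2)) · ((z^3)^2)) · ((y^4)^2)) / ((x^3)^2)) · ((z^3)^2)) / y^2    [power of a product]
= (((((x^2 · x^8) · ((z^3)^2)) · ((y^4)^2)) / ((x^3)^2)) · ((z^3)^2)) / y^2    [power of a power]
= ((((x^10 · ((z^3)^2)) · ((y^4)^2)) / ((x^3)^2)) · ((z^3)^2)) / y^2    [product of powers]
= ((((x^10 · z^6) · ((y^4)^2)) / ((x^3)^2)) · ((z^3)^2)) / y^2    [power of a power]
= ((((x^10 · z^6) · y^8) / ((x^3)^2)) · ((z^3)^2)) / y^2    [power of a power]
= ((((x^10 · z^6) · y^8) / x^6) · ((z^3)^2)) / y^2    [power of a power]
= ((((x^10 · z^6) · y^8) / x^6) · z^6) / y^2    [power of a power]
= x^4·y^6·z^12    [quotient of powers; product of powers]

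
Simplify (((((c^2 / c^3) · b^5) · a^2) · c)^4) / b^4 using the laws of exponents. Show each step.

(((((c^2 / c^3) · b^5) · a^2) · c)^4) / b^4
= (((((c^2 / c^3) · b^5) · a^2)^4) · (c^4)) / b^4    [power of a product]
= (((((c^2 / c^3) · b^5)^4) · ((a^2)^4)) · (c^4)) / b^4    [power of a product]
= (((((c^2 / c^3)^4) · ((b^5)^4)) · ((a^2)^4)) · (c^4)) / b^4    [power of a product]
= ((((((c^2)^4) / ((c^3)^4)) · ((b^5)^4)) · ((a^2)^4)) · (c^4)) / b^4    [power of a quotient]
= ((((c^8 / ((c^3)^4)) · ((b^5)^4)) · ((a^2)^4)) · (c^4)) / b^4    [power of a power]
= ((((c^8 / c^12) · ((b^5)^4)) · ((a^2)^4)) · (c^4)) / b^4    [power of a power]
= (((c^(-4) · ((b^5)^4)) · ((a^2)^4)) · (c^4)) / b^4    [quotient of powers]
= (((c^(-4) · b^20) · ((a^2)^4)) · (c^4)) / b^4    [power of a power]
= (((c^(-4) · b^20) · a^8) · (c^4)) / b^4    [power of a power]
= a^8b^16    [quotient of powers; product of powers]

a^8b^16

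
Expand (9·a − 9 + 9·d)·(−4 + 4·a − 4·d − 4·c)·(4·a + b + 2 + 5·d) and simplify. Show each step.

−216·a^2 − 72·a·b − 360·a·d + 144·a^3 + 36·a^2·b + 180·a^2·d − 144·a^2·c − 36·a·b·c + 72·a·c − 324·a·c·d + 36·b + 72 + 180·d + 36·b·c + 72·c + 108·c·d − 144·a·d^2 − 36·b·d^2 − 72·d^2 − 180·d^3 − 36·b·c·d − 180·c·d^2

(9·a − 9 + 9·d)·(−4 + 4·a − 4·d − 4·c)·(4·a + b + 2 + 5·d)
= (−36·a + 36·a^2 − 36·a·d − 36·a·c + 36 − 36·a + 36·d + 36·c − 36·d + 36·a·d − 36·d^2 − 36·c·d)·(4·a + b + 2 + 5·d)    [distributive law]
= (−72·a + 36·a^2 − 36·a·c + 36 + 36·c − 36·d^2 − 36·c·d)·(4·a + b + 2 + 5·d)    [combine like terms]
= −288·a^2 − 72·a·b − 144·a − 360·a·d + 144·a^3 + 36·a^2·b + 72·a^2 + 180·a^2·d − 144·a^2·c − 36·a·b·c − 72·a·c − 180·a·c·d + 144·a + 36·b + 72 + 180·d + 144·a·c + 36·b·c + 72·c + 180·c·d − 144·a·d^2 − 36·b·d^2 − 72·d^2 − 180·d^3 − 144·a·c·d − 36·b·c·d − 72·c·d − 180·c·d^2    [distributive law]
= −216·a^2 − 72·a·b − 360·a·d + 144·a^3 + 36·a^2·b + 180·a^2·d − 144·a^2·c − 36·a·b·c + 72·a·c − 324·a·c·d + 36·b + 72 + 180·d + 36·b·c + 72·c + 108·c·d − 144·a·d^2 − 36·b·d^2 − 72·d^2 − 180·d^3 − 36·b·c·d − 180·c·d^2    [combine like terms]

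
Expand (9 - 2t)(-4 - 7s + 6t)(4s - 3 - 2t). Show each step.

(9 - 2t)(-4 - 7s + 6t)(4s - 3 - 2t)
= (-36 - 63s + 54t + 8t + 14st - 12t^2)(4s - 3 - 2t)    [distributive law]
= (-36 - 63s + 62t + 14st - 12t^2)(4s - 3 - 2t)    [combine like terms]
= -144s + 108 + 72t - 252s^2 + 189s + 126st + 248st - 186t - 124t^2 + 56s^2t - 42st - 28st^2 - 48st^2 + 36t^2 + 24t^3    [distributive law]
= 45s + 108 - 114t - 252s^2 + 332st - 88t^2 + 56s^2t - 76st^2 + 24t^3    [combine like terms]

45s + 108 - 114t - 252s^2 + 332st - 88t^2 + 56s^2t - 76st^2 + 24t^3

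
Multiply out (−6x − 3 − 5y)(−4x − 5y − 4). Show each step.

(−6x − 3 − 5y)(−4x − 5y − 4)
= 24x^2 + 30xy + 24x + 12x + 15y + 12 + 20xy + 25y^2 + 20y    [distributive law]
= 24x^2 + 50xy + 36x + 35y + 12 + 25y^2    [combine like terms]

24x^2 + 50xy + 36x + 35y + 12 + 25y^2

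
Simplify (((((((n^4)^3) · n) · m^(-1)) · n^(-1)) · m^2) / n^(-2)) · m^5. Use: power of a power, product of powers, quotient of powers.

(((((((n^4)^3) · n) · m^(-1)) · n^(-1)) · m^2) / n^(-2)) · m^5
= (((((n^12 · n) · m^(-1)) · n^(-1)) · m^2) / n^(-2)) · m^5    [power of a power]
= ((((n^13 · m^(-1)) · n^(-1)) · m^2) / n^(-2)) · m^5    [product of powers]
= m^6·n^14    [quotient of powers; product of powers]

m^6·n^14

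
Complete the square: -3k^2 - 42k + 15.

-3(k + 7)^2 + 162

-3k^2 - 42k + 15
= -3(k^2 + 14k) + 15    [factor out -3 from the k-terms]
= -3(k^2 + 14k + 49 - 49) + 15    [add and subtract 49 inside the bracket]
= -3(k + 7)^2 + 147 + 15    [perfect-square identity]
= -3(k + 7)^2 + 162    [combine constants]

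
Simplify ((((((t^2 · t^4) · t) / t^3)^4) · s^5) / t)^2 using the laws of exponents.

s^10t^30

((((((t^2 · t^4) · t) / t^3)^4) · s^5) / t)^2
= ((((((t^2 · t^4) · t) / t^3)^4) · s^5)^2) / (t^2)    [power of a quotient]
= ((((((t^2 · t^4) · t) / t^3)^4)^2) · ((s^5)^2)) / (t^2)    [power of a product]
= (((((t^2 · t^4) · t) / t^3)^8) · ((s^5)^2)) / (t^2)    [power of a power]
= (((((t^2 · t^4) · t)^8) / ((t^3)^8)) · ((s^5)^2)) / (t^2)    [power of a quotient]
= (((((t^2 · t^4)^8) · (t^8)) / ((t^3)^8)) · ((s^5)^2)) / (t^2)    [power of a product]
= ((((((t^2)^8) · ((t^4)^8)) · (t^8)) / ((t^3)^8)) · ((s^5)^2)) / (t^2)    [power of a product]
= ((((t^16 · ((t^4)^8)) · (t^8)) / ((t^3)^8)) · ((s^5)^2)) / (t^2)    [power of a power]
= ((((t^16 · t^32) · (t^8)) / ((t^3)^8)) · ((s^5)^2)) / (t^2)    [power of a power]
= (((t^48 · (t^8)) / ((t^3)^8)) · ((s^5)^2)) / (t^2)    [product of powers]
= ((t^56 / ((t^3)^8)) · ((s^5)^2)) / (t^2)    [product of powers]
= ((t^56 / t^24) · ((s^5)^2)) / (t^2)    [power of a power]
= (t^32 · ((s^5)^2)) / (t^2)    [quotient of powers]
= (t^32 · s^10) / (t^2)    [power of a power]
= s^10t^30    [quotient of powers]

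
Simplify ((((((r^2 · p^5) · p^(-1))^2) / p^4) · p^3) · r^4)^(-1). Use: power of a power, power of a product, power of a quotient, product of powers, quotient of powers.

p^(-7)·r^(-8)

((((((r^2 · p^5) · p^(-1))^2) / p^4) · p^3) · r^4)^(-1)
= ((((((r^2 · p^5) · p^(-1))^2) / p^4) · p^3)^(-1)) · ((r^4)^(-1))    [power of a product]
= ((((((r^2 · p^5) · p^(-1))^2) / p^4)^(-1)) · ((p^3)^(-1))) · ((r^4)^(-1))    [power of a product]
= ((((((r^2 · p^5) · p^(-1))^2)^(-1)) / ((p^4)^(-1))) · ((p^3)^(-1))) · ((r^4)^(-1))    [power of a quotient]
= (((((r^2 · p^5) · p^(-1))^(-2)) / ((p^4)^(-1))) · ((p^3)^(-1))) · ((r^4)^(-1))    [power of a power]
= (((((r^2 · p^5)^(-2)) · ((p^(-1))^(-2))) / ((p^4)^(-1))) · ((p^3)^(-1))) · ((r^4)^(-1))    [power of a product]
= ((((((r^2)^(-2)) · ((p^5)^(-2))) · ((p^(-1))^(-2))) / ((p^4)^(-1))) · ((p^3)^(-1))) · ((r^4)^(-1))    [power of a product]
= ((((r^(-4) · ((p^5)^(-2))) · ((p^(-1))^(-2))) / ((p^4)^(-1))) · ((p^3)^(-1))) · ((r^4)^(-1))    [power of a power]
= ((((r^(-4) · p^(-10)) · ((p^(-1))^(-2))) / ((p^4)^(-1))) · ((p^3)^(-1))) · ((r^4)^(-1))    [power of a power]
= ((((r^(-4) · p^(-10)) · p^2) / ((p^4)^(-1))) · ((p^3)^(-1))) · ((r^4)^(-1))    [power of a power]
= ((((r^(-4) · p^(-10)) · p^2) / p^(-4)) · ((p^3)^(-1))) · ((r^4)^(-1))    [power of a power]
= ((((r^(-4) · p^(-10)) · p^2) / p^(-4)) · p^(-3)) · ((r^4)^(-1))    [power of a power]
= ((((r^(-4) · p^(-10)) · p^2) / p^(-4)) · p^(-3)) · r^(-4)    [power of a power]
= p^(-7)·r^(-8)    [quotient of powers; product of powers]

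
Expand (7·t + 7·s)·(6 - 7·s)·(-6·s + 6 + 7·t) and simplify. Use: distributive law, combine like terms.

(7·t + 7·s)·(6 - 7·s)·(-6·s + 6 + 7·t)
= (42·t - 49·s·t + 42·s - 49·s^2)·(-6·s + 6 + 7·t)    [distributive law]
= -252·s·t + 252·t + 294·t^2 + 294·s^2·t - 294·s·t - 343·s·t^2 - 252·s^2 + 252·s + 294·s·t + 294·s^3 - 294·s^2 - 343·s^2·t    [distributive law]
= -252·s·t + 252·t + 294·t^2 - 49·s^2·t - 343·s·t^2 - 546·s^2 + 252·s + 294·s^3    [combine like terms]

-252·s·t + 252·t + 294·t^2 - 49·s^2·t - 343·s·t^2 - 546·s^2 + 252·s + 294·s^3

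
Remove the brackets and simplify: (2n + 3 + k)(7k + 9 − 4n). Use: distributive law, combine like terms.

10kn + 6n − 8n² + 30k + 27 + 7k²

(2n + 3 + k)(7k + 9 − 4n)
= 14kn + 18n − 8n² + 21k + 27 − 12n + 7k² + 9k − 4kn    [distributive law]
= 10kn + 6n − 8n² + 30k + 27 + 7k²    [combine like terms]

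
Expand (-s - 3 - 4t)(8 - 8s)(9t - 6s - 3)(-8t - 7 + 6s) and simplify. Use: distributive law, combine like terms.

(-s - 3 - 4t)(8 - 8s)(9t - 6s - 3)(-8t - 7 + 6s)
= (-8s + 8s^2 - 24 + 24s - 32t + 32st)(9t - 6s - 3)(-8t - 7 + 6s)    [distributive law]
= (16s + 8s^2 - 24 - 32t + 32st)(9t - 6s - 3)(-8t - 7 + 6s)    [combine like terms]
= (144st - 96s^2 - 48s + 72s^2t - 48s^3 - 24s^2 - 216t + 144s + 72 - 288t^2 + 192st + 96t + 288st^2 - 192s^2t - 96st)(-8t - 7 + 6s)    [distributive law]
= (240st - 120s^2 + 96s - 120s^2t - 48s^3 - 120t + 72 - 288t^2 + 288st^2)(-8t - 7 + 6s)    [combine like terms]
= -1920st^2 - 1680st + 1440s^2t + 960s^2t + 840s^2 - 720s^3 - 768st - 672s + 576s^2 + 960s^2t^2 + 840s^2t - 720s^3t + 384s^3t + 336s^3 - 288s^4 + 960t^2 + 840t - 720st - 576t - 504 + 432s + 2304t^3 + 2016t^2 - 1728st^2 - 2304st^3 - 2016st^2 + 1728s^2t^2    [distributive law]
= -5664st^2 - 3168st + 3240s^2t + 1416s^2 - 384s^3 - 240s + 2688s^2t^2 - 336s^3t - 288s^4 + 2976t^2 + 264t - 504 + 2304t^3 - 2304st^3    [combine like terms]

-5664st^2 - 3168st + 3240s^2t + 1416s^2 - 384s^3 - 240s + 2688s^2t^2 - 336s^3t - 288s^4 + 2976t^2 + 264t - 504 + 2304t^3 - 2304st^3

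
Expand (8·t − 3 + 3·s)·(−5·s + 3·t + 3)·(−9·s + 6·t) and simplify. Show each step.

(8·t − 3 + 3·s)·(−5·s + 3·t + 3)·(−9·s + 6·t)
= (−40·s·t + 24·t² + 24·t + 15·s − 9·t − 9 − 15·s² + 9·s·t + 9·s)·(−9·s + 6·t)    [distributive law]
= (−31·s·t + 24·t² + 15·t + 24·s − 9 − 15·s²)·(−9·s + 6·t)    [combine like terms]
= 279·s²·t − 186·s·t² − 216·s·t² + 144·t³ − 135·s·t + 90·t² − 216·s² + 144·s·t + 81·s − 54·t + 135·s³ − 90·s²·t    [distributive law]
= 189·s²·t − 402·s·t² + 144·t³ + 9·s·t + 90·t² − 216·s² + 81·s − 54·t + 135·s³    [combine like terms]

189·s²·t − 402·s·t² + 144·t³ + 9·s·t + 90·t² − 216·s² + 81·s − 54·t + 135·s³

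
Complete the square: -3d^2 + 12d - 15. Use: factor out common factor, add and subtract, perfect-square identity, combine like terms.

-3d^2 + 12d - 15
= -3(d^2 - 4d) - 15    [factor out -3 from the d-terms]
= -3(d^2 - 4d + 4 - 4) - 15    [add and subtract 4 inside the bracket]
= -3(d - 2)^2 + 12 - 15    [perfect-square identity]
= -3(d - 2)^2 - 3    [combine constants]

-3(d - 2)^2 - 3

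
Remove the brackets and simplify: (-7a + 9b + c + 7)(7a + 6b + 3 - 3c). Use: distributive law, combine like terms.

(-7a + 9b + c + 7)(7a + 6b + 3 - 3c)
= -49a² - 42ab - 21a + 21ac + 63ab + 54b² + 27b - 27bc + 7ac + 6bc + 3c - 3c² + 49a + 42b + 21 - 21c    [distributive law]
= -49a² + 21ab + 28a + 28ac + 54b² + 69b - 21bc - 18c - 3c² + 21    [combine like terms]

-49a² + 21ab + 28a + 28ac + 54b² + 69b - 21bc - 18c - 3c² + 21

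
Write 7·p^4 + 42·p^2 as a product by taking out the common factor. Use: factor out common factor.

7·p^2(p^2 + 6)

7·p^4 + 42·p^2
= 7(p^4 + 6·p^2)    [factor out 7]
= 7·p^2(p^2 + 6)    [factor out p^2]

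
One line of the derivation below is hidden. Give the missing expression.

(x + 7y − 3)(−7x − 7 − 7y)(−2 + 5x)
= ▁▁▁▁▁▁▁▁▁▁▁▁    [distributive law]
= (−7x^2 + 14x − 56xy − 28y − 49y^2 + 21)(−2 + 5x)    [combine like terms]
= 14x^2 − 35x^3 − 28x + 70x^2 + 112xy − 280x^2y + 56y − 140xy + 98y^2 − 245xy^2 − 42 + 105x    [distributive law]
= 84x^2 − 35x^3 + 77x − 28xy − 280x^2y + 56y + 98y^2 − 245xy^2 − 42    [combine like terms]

Applying distributive law to the line above:

(−7x^2 − 7x − 7xy − 49xy − 49y − 49y^2 + 21x + 21 + 21y)(−2 + 5x)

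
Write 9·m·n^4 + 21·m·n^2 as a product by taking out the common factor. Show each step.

9·m·n^4 + 21·m·n^2
= 3(3·m·n^4 + 7·m·n^2)    [factor out 3]
= 3·m·n^2(3·n^2 + 7)    [factor out m·n^2]

3·m·n^2(3·n^2 + 7)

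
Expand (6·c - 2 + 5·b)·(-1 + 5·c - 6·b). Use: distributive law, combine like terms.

-16·c + 30·c² - 11·b·c + 2 + 7·b - 30·b²

(6·c - 2 + 5·b)·(-1 + 5·c - 6·b)
= -6·c + 30·c² - 36·b·c + 2 - 10·c + 12·b - 5·b + 25·b·c - 30·b²    [distributive law]
= -16·c + 30·c² - 11·b·c + 2 + 7·b - 30·b²    [combine like terms]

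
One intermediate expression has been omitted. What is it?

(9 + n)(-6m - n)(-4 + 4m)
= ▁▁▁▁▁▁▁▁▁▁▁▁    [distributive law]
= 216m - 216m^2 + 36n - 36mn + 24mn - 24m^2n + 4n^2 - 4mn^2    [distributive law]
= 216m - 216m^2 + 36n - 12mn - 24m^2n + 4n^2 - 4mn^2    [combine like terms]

After distributive law, the bracketed line is:

(-54m - 9n - 6mn - n^2)(-4 + 4m)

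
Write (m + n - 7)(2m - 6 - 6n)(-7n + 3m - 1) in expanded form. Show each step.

-26m²n + 6m³ - 62m² + 252mn + 146m + 10mn² - 246n² - 330n + 42n³ - 42

(m + n - 7)(2m - 6 - 6n)(-7n + 3m - 1)
= (2m² - 6m - 6mn + 2mn - 6n - 6n² - 14m + 42 + 42n)(-7n + 3m - 1)    [distributive law]
= (2m² - 20m - 4mn + 36n - 6n² + 42)(-7n + 3m - 1)    [combine like terms]
= -14m²n + 6m³ - 2m² + 140mn - 60m² + 20m + 28mn² - 12m²n + 4mn - 252n² + 108mn - 36n + 42n³ - 18mn² + 6n² - 294n + 126m - 42    [distributive law]
= -26m²n + 6m³ - 62m² + 252mn + 146m + 10mn² - 246n² - 330n + 42n³ - 42    [combine like terms]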